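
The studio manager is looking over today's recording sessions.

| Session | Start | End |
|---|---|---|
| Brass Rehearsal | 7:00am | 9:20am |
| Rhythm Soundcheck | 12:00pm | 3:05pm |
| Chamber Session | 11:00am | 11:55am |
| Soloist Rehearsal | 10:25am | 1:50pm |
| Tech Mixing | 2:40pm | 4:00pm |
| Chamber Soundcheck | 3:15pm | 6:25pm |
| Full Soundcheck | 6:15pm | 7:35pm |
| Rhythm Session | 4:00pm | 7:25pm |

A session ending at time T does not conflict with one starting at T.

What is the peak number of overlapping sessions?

Sort all start/end points and keep a running count:
7:00am start Brass Rehearsal → 1
9:20am end Brass Rehearsal → 0
10:25am start Soloist Rehearsal → 1
11:00am start Chamber Session → 2
11:55am end Chamber Session → 1
12:00pm start Rhythm Soundcheck → 2
1:50pm end Soloist Rehearsal → 1
2:40pm start Tech Mixing → 2
3:05pm end Rhythm Soundcheck → 1
3:15pm start Chamber Soundcheck → 2
4:00pm end Tech Mixing → 1
4:00pm start Rhythm Session → 2
6:15pm start Full Soundcheck → 3
6:25pm end Chamber Soundcheck → 2
7:25pm end Rhythm Session → 1
7:35pm end Full Soundcheck → 0
Peak is 3, at 6:15pm (Chamber Soundcheck, Full Soundcheck, Rhythm Session).

3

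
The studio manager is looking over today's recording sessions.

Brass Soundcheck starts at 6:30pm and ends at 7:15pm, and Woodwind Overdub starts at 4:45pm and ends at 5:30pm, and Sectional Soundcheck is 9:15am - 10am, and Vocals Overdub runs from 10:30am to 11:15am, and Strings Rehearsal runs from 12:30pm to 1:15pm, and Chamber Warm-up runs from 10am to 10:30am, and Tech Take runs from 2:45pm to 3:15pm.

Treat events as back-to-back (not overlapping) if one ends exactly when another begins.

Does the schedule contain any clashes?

Sorted by start: Sectional Soundcheck, Chamber Warm-up, Vocals Overdub, Strings Rehearsal, Tech Take, Woodwind Overdub, Brass Soundcheck.
Chamber Warm-up starts exactly when Sectional Soundcheck ends (back-to-back, no overlap), so Sectional Soundcheck has no further overlaps.
Vocals Overdub starts exactly when Chamber Warm-up ends (back-to-back, no overlap), so Chamber Warm-up has no further overlaps.
Strings Rehearsal starts after Vocals Overdub ends, so Vocals Overdub has no further overlaps.
Tech Take starts after Strings Rehearsal ends, so Strings Rehearsal has no further overlaps.
Woodwind Overdub starts after Tech Take ends, so Tech Take has no further overlaps.
Brass Soundcheck starts after Woodwind Overdub ends.
Every pair is clear; the schedule has no overlaps.

No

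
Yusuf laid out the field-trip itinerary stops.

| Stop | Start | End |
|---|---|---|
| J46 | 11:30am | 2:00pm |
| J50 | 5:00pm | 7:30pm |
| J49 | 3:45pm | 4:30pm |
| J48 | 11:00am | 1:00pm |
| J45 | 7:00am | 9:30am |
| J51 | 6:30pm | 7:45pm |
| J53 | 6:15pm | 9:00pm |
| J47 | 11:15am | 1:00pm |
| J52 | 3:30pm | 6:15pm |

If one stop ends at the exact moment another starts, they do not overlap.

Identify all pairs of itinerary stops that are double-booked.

J46 & J47, J46 & J48, J47 & J48, J49 & J52, J50 & J51, J50 & J52, J50 & J53, J51 & J53

Sorted by start: J45, J48, J47, J46, J52, J49, J50, J53, J51.
J48 starts after J45 ends; J45 is clear from here.
J47 starts before J48 ends → J48 and J47 overlap.
J46 starts before J48 ends → J48 and J46 overlap.
J52 starts after J48 ends; J48 is clear from here.
J46 starts before J47 ends → J47 and J46 overlap.
J52 starts after J47 ends; J47 is clear from here.
J52 starts after J46 ends; J46 is clear from here.
J49 starts before J52 ends → J52 and J49 overlap.
J50 starts before J52 ends → J52 and J50 overlap.
J53 starts exactly when J52 ends (back-to-back, no overlap); J52 is clear from here.
J50 starts after J49 ends; J49 is clear from here.
J53 starts before J50 ends → J50 and J53 overlap.
J51 starts before J50 ends → J50 and J51 overlap.
J51 starts before J53 ends → J53 and J51 overlap.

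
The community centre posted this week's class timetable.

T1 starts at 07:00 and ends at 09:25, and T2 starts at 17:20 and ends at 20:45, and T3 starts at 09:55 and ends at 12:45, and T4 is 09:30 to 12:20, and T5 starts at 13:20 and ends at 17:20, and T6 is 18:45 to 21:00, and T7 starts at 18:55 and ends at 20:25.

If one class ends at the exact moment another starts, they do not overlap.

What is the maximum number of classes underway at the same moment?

Walk through starts and ends in time order (an end at T is processed before a start at T):
07:00 start T1 → 1
09:25 end T1 → 0
09:30 start T4 → 1
09:55 start T3 → 2
12:20 end T4 → 1
12:45 end T3 → 0
13:20 start T5 → 1
17:20 end T5 → 0
17:20 start T2 → 1
18:45 start T6 → 2
18:55 start T7 → 3
20:25 end T7 → 2
20:45 end T2 → 1
21:00 end T6 → 0
Peak is 3, at 18:55 (T2, T6, T7).

3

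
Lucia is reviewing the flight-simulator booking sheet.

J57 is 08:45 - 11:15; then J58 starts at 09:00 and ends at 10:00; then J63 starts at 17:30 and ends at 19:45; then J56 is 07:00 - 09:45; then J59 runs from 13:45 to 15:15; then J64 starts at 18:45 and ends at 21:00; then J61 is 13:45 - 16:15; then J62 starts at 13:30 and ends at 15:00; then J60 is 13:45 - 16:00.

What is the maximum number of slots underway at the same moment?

4

Sort all start/end points and keep a running count:
07:00 start J56 → 1
08:45 start J57 → 2
09:00 start J58 → 3
09:45 end J56 → 2
10:00 end J58 → 1
11:15 end J57 → 0
13:30 start J62 → 1
13:45 start J59 → 2
13:45 start J60 → 3
13:45 start J61 → 4
15:00 end J62 → 3
15:15 end J59 → 2
16:00 end J60 → 1
16:15 end J61 → 0
17:30 start J63 → 1
18:45 start J64 → 2
19:45 end J63 → 1
21:00 end J64 → 0
Peak is 4, at 13:45 (J59, J60, J61, J62).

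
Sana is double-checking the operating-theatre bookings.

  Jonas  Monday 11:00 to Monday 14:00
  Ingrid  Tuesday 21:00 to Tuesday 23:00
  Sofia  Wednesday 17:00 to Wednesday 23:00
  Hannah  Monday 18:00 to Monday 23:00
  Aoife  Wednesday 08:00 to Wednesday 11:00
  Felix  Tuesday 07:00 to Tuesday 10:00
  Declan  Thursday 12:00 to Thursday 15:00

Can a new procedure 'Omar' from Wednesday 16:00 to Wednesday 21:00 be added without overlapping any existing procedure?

Jonas: ends Monday 14:00 at or before Omar starts Wednesday 16:00 → clear.
Hannah: ends Monday 23:00 at or before Omar starts Wednesday 16:00 → clear.
Felix: ends Tuesday 10:00 at or before Omar starts Wednesday 16:00 → clear.
Ingrid: ends Tuesday 23:00 at or before Omar starts Wednesday 16:00 → clear.
Aoife: ends Wednesday 11:00 at or before Omar starts Wednesday 16:00 → clear.
Sofia: starts Wednesday 17:00 before Omar ends Wednesday 21:00, and ends Wednesday 23:00 after Omar starts Wednesday 16:00 → overlap.
Declan: starts Thursday 12:00 at or after Omar ends Wednesday 21:00 → clear.
Omar overlaps Sofia.

No — it overlaps Sofia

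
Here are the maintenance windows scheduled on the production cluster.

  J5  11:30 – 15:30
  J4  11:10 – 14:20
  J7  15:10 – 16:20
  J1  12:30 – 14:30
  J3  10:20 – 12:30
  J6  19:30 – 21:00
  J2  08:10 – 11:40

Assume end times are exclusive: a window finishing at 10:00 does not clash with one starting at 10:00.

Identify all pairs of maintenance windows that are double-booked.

J1 & J4, J1 & J5, J2 & J3, J2 & J4, J2 & J5, J3 & J4, J3 & J5, J4 & J5, J5 & J7

Sorted by start: J2, J3, J4, J5, J1, J7, J6.
J3 starts before J2 ends → J2 and J3 overlap.
J4 starts before J2 ends → J2 and J4 overlap.
J5 starts before J2 ends → J2 and J5 overlap.
J1 starts after J2 ends, so nothing later overlaps J2 either.
J4 starts before J3 ends → J3 and J4 overlap.
J5 starts before J3 ends → J3 and J5 overlap.
J1 starts exactly when J3 ends (back-to-back, no overlap), so nothing later overlaps J3 either.
J5 starts before J4 ends → J4 and J5 overlap.
J1 starts before J4 ends → J4 and J1 overlap.
J7 starts after J4 ends, so nothing later overlaps J4 either.
J1 starts before J5 ends → J5 and J1 overlap.
J7 starts before J5 ends → J5 and J7 overlap.
J6 starts after J5 ends.
J7 starts after J1 ends, so nothing later overlaps J1 either.
J6 starts after J7 ends.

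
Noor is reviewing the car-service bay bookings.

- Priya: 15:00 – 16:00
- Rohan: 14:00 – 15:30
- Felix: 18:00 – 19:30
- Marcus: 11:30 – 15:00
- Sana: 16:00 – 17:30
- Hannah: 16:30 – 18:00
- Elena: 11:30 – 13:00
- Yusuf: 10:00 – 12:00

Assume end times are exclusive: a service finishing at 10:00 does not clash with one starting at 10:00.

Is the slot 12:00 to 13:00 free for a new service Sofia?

No — it overlaps Elena, Marcus

Yusuf: ends 12:00 at or before Sofia starts 12:00 → clear.
Elena: starts 11:30 before Sofia ends 13:00, and ends 13:00 after Sofia starts 12:00 → overlap.
Marcus: starts 11:30 before Sofia ends 13:00, and ends 15:00 after Sofia starts 12:00 → overlap.
Rohan: starts 14:00 at or after Sofia ends 13:00 → clear.
Priya: starts 15:00 at or after Sofia ends 13:00 → clear.
Sana: starts 16:00 at or after Sofia ends 13:00 → clear.
Hannah: starts 16:30 at or after Sofia ends 13:00 → clear.
Felix: starts 18:00 at or after Sofia ends 13:00 → clear.
Sofia overlaps Elena, Marcus.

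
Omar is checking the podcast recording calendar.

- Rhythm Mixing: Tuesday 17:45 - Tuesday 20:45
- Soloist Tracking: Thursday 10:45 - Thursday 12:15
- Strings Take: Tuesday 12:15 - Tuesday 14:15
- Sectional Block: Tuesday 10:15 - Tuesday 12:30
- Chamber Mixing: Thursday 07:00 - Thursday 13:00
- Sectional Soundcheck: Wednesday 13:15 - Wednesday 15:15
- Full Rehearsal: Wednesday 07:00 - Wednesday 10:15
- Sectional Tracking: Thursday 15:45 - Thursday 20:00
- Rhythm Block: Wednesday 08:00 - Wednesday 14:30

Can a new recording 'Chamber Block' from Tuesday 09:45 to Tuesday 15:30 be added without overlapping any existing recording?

Sectional Block: starts Tuesday 10:15 before Chamber Block ends Tuesday 15:30, and ends Tuesday 12:30 after Chamber Block starts Tuesday 09:45 → overlap.
Strings Take: starts Tuesday 12:15 before Chamber Block ends Tuesday 15:30, and ends Tuesday 14:15 after Chamber Block starts Tuesday 09:45 → overlap.
Rhythm Mixing: starts Tuesday 17:45 at or after Chamber Block ends Tuesday 15:30 → clear.
Full Rehearsal: starts Wednesday 07:00 at or after Chamber Block ends Tuesday 15:30 → clear.
Rhythm Block: starts Wednesday 08:00 at or after Chamber Block ends Tuesday 15:30 → clear.
Sectional Soundcheck: starts Wednesday 13:15 at or after Chamber Block ends Tuesday 15:30 → clear.
Chamber Mixing: starts Thursday 07:00 at or after Chamber Block ends Tuesday 15:30 → clear.
Soloist Tracking: starts Thursday 10:45 at or after Chamber Block ends Tuesday 15:30 → clear.
Sectional Tracking: starts Thursday 15:45 at or after Chamber Block ends Tuesday 15:30 → clear.
Chamber Block overlaps Strings Take, Sectional Block.

No — it overlaps Sectional Block, Strings Take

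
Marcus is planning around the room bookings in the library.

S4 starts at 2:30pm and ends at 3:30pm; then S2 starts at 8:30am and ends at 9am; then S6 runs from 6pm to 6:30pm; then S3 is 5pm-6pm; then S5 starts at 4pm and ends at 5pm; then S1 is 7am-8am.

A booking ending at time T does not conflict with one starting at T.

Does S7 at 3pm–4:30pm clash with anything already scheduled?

Yes — it overlaps S4, S5

S1: ends 8am at or before S7 starts 3pm → clear.
S2: ends 9am at or before S7 starts 3pm → clear.
S4: starts 2:30pm before S7 ends 4:30pm, and ends 3:30pm after S7 starts 3pm → overlap.
S5: starts 4pm before S7 ends 4:30pm, and ends 5pm after S7 starts 3pm → overlap.
S3: starts 5pm at or after S7 ends 4:30pm → clear.
S6: starts 6pm at or after S7 ends 4:30pm → clear.
S7 overlaps S4, S5.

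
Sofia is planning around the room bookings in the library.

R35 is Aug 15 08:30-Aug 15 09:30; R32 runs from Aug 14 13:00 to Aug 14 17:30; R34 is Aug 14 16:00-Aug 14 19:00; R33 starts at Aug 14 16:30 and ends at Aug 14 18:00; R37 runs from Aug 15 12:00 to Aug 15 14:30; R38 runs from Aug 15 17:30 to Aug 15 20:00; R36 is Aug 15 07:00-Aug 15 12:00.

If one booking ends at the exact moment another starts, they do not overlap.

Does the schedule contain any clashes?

Yes

Sorted by start: R32, R34, R33, R36, R35, R37, R38.
R34 starts before R32 ends → R32 and R34 overlap.
That's a conflict, so the schedule is not conflict-free.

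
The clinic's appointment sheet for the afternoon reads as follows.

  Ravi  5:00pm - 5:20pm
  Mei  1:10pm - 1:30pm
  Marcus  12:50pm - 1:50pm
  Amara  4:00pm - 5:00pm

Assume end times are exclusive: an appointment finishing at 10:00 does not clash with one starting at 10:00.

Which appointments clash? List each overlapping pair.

Marcus & Mei

Sorted by start: Marcus, Mei, Amara, Ravi.
Mei starts before Marcus ends → Marcus and Mei overlap.
Amara starts after Marcus ends, so nothing later overlaps Marcus either.
Amara starts after Mei ends, so nothing later overlaps Mei either.
Ravi starts exactly when Amara ends (back-to-back, no overlap).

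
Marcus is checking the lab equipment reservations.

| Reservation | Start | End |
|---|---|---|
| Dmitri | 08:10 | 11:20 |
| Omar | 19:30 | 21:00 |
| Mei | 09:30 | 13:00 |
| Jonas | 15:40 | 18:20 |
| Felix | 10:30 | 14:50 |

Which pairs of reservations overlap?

Check each pair: they overlap iff neither finishes before the other starts.
Sorted by start: Dmitri, Mei, Felix, Jonas, Omar.
Mei starts before Dmitri ends → Dmitri and Mei overlap.
Felix starts before Dmitri ends → Dmitri and Felix overlap.
Jonas starts after Dmitri ends, so Dmitri has no further overlaps.
Felix starts before Mei ends → Mei and Felix overlap.
Jonas starts after Mei ends, so Mei has no further overlaps.
Jonas starts after Felix ends, so Felix has no further overlaps.
Omar starts after Jonas ends.

Dmitri & Felix, Dmitri & Mei, Felix & Mei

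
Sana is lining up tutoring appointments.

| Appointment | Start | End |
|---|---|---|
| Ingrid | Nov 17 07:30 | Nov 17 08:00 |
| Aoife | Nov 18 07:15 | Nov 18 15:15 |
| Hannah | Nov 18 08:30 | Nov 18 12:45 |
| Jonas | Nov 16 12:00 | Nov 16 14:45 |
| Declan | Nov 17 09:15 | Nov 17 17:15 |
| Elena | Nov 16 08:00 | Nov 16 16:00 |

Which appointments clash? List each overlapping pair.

Aoife & Hannah, Elena & Jonas

Two intervals overlap when each starts before the other ends.
Sorted by start: Elena, Jonas, Ingrid, Declan, Aoife, Hannah.
Jonas starts before Elena ends → Elena and Jonas overlap.
Ingrid starts after Elena ends, so nothing later overlaps Elena either.
Ingrid starts after Jonas ends, so nothing later overlaps Jonas either.
Declan starts after Ingrid ends, so nothing later overlaps Ingrid either.
Aoife starts after Declan ends, so nothing later overlaps Declan either.
Hannah starts before Aoife ends → Aoife and Hannah overlap.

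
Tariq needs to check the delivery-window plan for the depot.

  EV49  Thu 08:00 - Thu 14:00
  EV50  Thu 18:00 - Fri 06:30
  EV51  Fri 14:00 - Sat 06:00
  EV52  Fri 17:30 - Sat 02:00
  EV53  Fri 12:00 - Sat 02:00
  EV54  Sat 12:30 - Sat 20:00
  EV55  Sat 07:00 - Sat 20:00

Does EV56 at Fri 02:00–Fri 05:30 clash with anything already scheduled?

EV49: ends Thu 14:00 at or before EV56 starts Fri 02:00 → clear.
EV50: starts Thu 18:00 before EV56 ends Fri 05:30, and ends Fri 06:30 after EV56 starts Fri 02:00 → overlap.
EV53: starts Fri 12:00 at or after EV56 ends Fri 05:30 → clear.
EV51: starts Fri 14:00 at or after EV56 ends Fri 05:30 → clear.
EV52: starts Fri 17:30 at or after EV56 ends Fri 05:30 → clear.
EV55: starts Sat 07:00 at or after EV56 ends Fri 05:30 → clear.
EV54: starts Sat 12:30 at or after EV56 ends Fri 05:30 → clear.
EV56 overlaps EV50.

Yes — it overlaps EV50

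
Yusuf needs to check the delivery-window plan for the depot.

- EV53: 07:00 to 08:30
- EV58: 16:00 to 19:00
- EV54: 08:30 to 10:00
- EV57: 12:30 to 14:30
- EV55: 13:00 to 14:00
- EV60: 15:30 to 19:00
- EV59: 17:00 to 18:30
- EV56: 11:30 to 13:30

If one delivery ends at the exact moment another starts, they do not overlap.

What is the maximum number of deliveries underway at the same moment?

3

Sweep the timeline, counting +1 at each start and −1 at each end (ends before starts at a tie):
07:00 start EV53 → 1
08:30 end EV53 → 0
08:30 start EV54 → 1
10:00 end EV54 → 0
11:30 start EV56 → 1
12:30 start EV57 → 2
13:00 start EV55 → 3
13:30 end EV56 → 2
14:00 end EV55 → 1
14:30 end EV57 → 0
15:30 start EV60 → 1
16:00 start EV58 → 2
17:00 start EV59 → 3
18:30 end EV59 → 2
19:00 end EV58 → 1
19:00 end EV60 → 0
Peak is 3, at 13:00 (EV55, EV56, EV57).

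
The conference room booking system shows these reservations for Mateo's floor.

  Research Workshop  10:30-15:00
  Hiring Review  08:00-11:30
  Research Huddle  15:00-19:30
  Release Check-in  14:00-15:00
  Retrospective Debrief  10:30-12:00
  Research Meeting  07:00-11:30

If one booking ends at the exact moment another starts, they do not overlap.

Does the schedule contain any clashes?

Yes

Sorted by start: Research Meeting, Hiring Review, Retrospective Debrief, Research Workshop, Release Check-in, Research Huddle.
Hiring Review starts before Research Meeting ends → Research Meeting and Hiring Review overlap.
That's a conflict, so the schedule is not conflict-free.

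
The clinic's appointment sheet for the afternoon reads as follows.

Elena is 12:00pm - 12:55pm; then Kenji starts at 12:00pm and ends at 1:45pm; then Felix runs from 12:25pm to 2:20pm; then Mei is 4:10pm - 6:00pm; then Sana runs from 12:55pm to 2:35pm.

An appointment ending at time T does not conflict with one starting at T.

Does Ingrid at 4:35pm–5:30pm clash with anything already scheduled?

Yes — it overlaps Mei

Elena: ends 12:55pm at or before Ingrid starts 4:35pm → clear.
Kenji: ends 1:45pm at or before Ingrid starts 4:35pm → clear.
Felix: ends 2:20pm at or before Ingrid starts 4:35pm → clear.
Sana: ends 2:35pm at or before Ingrid starts 4:35pm → clear.
Mei: starts 4:10pm before Ingrid ends 5:30pm, and ends 6:00pm after Ingrid starts 4:35pm → overlap.
Ingrid overlaps Mei.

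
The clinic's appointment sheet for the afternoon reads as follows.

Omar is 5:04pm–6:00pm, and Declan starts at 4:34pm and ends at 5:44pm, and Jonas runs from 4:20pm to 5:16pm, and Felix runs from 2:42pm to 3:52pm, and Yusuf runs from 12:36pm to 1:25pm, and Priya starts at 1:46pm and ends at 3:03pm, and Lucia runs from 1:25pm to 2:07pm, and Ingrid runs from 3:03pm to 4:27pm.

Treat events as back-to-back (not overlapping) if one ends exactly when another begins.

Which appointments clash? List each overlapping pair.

Declan & Jonas, Declan & Omar, Felix & Ingrid, Felix & Priya, Ingrid & Jonas, Jonas & Omar, Lucia & Priya

Sorted by start: Yusuf, Lucia, Priya, Felix, Ingrid, Jonas, Declan, Omar.
Lucia starts exactly when Yusuf ends (back-to-back, no overlap), so Yusuf has no further overlaps.
Priya starts before Lucia ends → Lucia and Priya overlap.
Felix starts after Lucia ends, so Lucia has no further overlaps.
Felix starts before Priya ends → Priya and Felix overlap.
Ingrid starts exactly when Priya ends (back-to-back, no overlap), so Priya has no further overlaps.
Ingrid starts before Felix ends → Felix and Ingrid overlap.
Jonas starts after Felix ends, so Felix has no further overlaps.
Jonas starts before Ingrid ends → Ingrid and Jonas overlap.
Declan starts after Ingrid ends, so Ingrid has no further overlaps.
Declan starts before Jonas ends → Jonas and Declan overlap.
Omar starts before Jonas ends → Jonas and Omar overlap.
Omar starts before Declan ends → Declan and Omar overlap.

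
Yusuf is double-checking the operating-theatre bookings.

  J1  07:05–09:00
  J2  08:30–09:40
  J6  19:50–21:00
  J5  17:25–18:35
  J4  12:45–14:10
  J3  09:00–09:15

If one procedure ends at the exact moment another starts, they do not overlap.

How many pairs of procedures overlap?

2

Two intervals overlap when each starts before the other ends.
Sorted by start: J1, J2, J3, J4, J5, J6.
J2 starts before J1 ends → J1 and J2 overlap.
J3 starts exactly when J1 ends (back-to-back, no overlap); J1 is clear from here.
J3 starts before J2 ends → J2 and J3 overlap.
J4 starts after J2 ends; J2 is clear from here.
J4 starts after J3 ends; J3 is clear from here.
J5 starts after J4 ends; J4 is clear from here.
J6 starts after J5 ends.
Overlapping pairs: J1 & J2, J2 & J3 — 2 in total.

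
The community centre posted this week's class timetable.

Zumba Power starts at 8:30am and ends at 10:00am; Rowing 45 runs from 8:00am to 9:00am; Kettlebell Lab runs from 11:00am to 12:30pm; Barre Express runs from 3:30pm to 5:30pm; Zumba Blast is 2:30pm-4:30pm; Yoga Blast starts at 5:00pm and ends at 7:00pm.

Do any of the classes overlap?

Check each pair: they overlap iff neither finishes before the other starts.
Sorted by start: Rowing 45, Zumba Power, Kettlebell Lab, Zumba Blast, Barre Express, Yoga Blast.
Zumba Power starts before Rowing 45 ends → Rowing 45 and Zumba Power overlap.
That's a conflict, so the schedule is not conflict-free.

Yes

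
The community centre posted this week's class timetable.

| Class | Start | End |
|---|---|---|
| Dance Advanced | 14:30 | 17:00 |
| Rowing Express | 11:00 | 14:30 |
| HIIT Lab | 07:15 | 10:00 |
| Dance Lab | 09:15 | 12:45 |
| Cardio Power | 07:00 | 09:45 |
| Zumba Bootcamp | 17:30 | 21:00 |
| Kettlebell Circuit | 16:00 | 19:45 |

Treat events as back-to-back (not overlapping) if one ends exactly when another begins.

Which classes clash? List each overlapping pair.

Sorted by start: Cardio Power, HIIT Lab, Dance Lab, Rowing Express, Dance Advanced, Kettlebell Circuit, Zumba Bootcamp.
HIIT Lab starts before Cardio Power ends → Cardio Power and HIIT Lab overlap.
Dance Lab starts before Cardio Power ends → Cardio Power and Dance Lab overlap.
Rowing Express starts after Cardio Power ends, so Cardio Power has no further overlaps.
Dance Lab starts before HIIT Lab ends → HIIT Lab and Dance Lab overlap.
Rowing Express starts after HIIT Lab ends, so HIIT Lab has no further overlaps.
Rowing Express starts before Dance Lab ends → Dance Lab and Rowing Express overlap.
Dance Advanced starts after Dance Lab ends, so Dance Lab has no further overlaps.
Dance Advanced starts exactly when Rowing Express ends (back-to-back, no overlap), so Rowing Express has no further overlaps.
Kettlebell Circuit starts before Dance Advanced ends → Dance Advanced and Kettlebell Circuit overlap.
Zumba Bootcamp starts after Dance Advanced ends.
Zumba Bootcamp starts before Kettlebell Circuit ends → Kettlebell Circuit and Zumba Bootcamp overlap.

Cardio Power & Dance Lab, Cardio Power & HIIT Lab, Dance Advanced & Kettlebell Circuit, Dance Lab & HIIT Lab, Dance Lab & Rowing Express, Kettlebell Circuit & Zumba Bootcamp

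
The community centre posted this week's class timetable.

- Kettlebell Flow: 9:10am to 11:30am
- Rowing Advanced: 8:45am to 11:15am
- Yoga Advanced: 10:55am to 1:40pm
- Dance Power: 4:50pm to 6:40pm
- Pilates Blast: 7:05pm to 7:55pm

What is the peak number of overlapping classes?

Walk through starts and ends in time order (an end at T is processed before a start at T):
8:45am start Rowing Advanced → 1
9:10am start Kettlebell Flow → 2
10:55am start Yoga Advanced → 3
11:15am end Rowing Advanced → 2
11:30am end Kettlebell Flow → 1
1:40pm end Yoga Advanced → 0
4:50pm start Dance Power → 1
6:40pm end Dance Power → 0
7:05pm start Pilates Blast → 1
7:55pm end Pilates Blast → 0
Peak is 3, at 10:55am (Kettlebell Flow, Rowing Advanced, Yoga Advanced).

3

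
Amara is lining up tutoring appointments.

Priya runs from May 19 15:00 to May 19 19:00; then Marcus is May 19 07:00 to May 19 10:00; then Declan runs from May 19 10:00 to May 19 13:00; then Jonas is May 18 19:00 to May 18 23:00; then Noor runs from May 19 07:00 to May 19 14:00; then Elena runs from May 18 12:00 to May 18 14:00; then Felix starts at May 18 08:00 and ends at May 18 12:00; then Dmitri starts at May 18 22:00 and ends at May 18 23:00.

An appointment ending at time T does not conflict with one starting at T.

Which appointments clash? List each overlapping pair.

Declan & Noor, Dmitri & Jonas, Marcus & Noor

Two intervals overlap when each starts before the other ends.
Sorted by start: Felix, Elena, Jonas, Dmitri, Noor, Marcus, Declan, Priya.
Elena starts exactly when Felix ends (back-to-back, no overlap), so nothing later overlaps Felix either.
Jonas starts after Elena ends, so nothing later overlaps Elena either.
Dmitri starts before Jonas ends → Jonas and Dmitri overlap.
Noor starts after Jonas ends, so nothing later overlaps Jonas either.
Noor starts after Dmitri ends, so nothing later overlaps Dmitri either.
Marcus starts before Noor ends → Noor and Marcus overlap.
Declan starts before Noor ends → Noor and Declan overlap.
Priya starts after Noor ends.
Declan starts exactly when Marcus ends (back-to-back, no overlap), so nothing later overlaps Marcus either.
Priya starts after Declan ends.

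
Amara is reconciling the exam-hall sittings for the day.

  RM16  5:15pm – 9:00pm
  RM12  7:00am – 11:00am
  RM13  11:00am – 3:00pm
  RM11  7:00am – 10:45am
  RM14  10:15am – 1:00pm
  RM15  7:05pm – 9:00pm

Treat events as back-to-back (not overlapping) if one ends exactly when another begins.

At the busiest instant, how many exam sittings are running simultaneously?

3

Sort all start/end points and keep a running count:
7:00am start RM11 → 1
7:00am start RM12 → 2
10:15am start RM14 → 3
10:45am end RM11 → 2
11:00am end RM12 → 1
11:00am start RM13 → 2
1:00pm end RM14 → 1
3:00pm end RM13 → 0
5:15pm start RM16 → 1
7:05pm start RM15 → 2
9:00pm end RM15 → 1
9:00pm end RM16 → 0
Peak is 3, at 10:15am (RM11, RM12, RM14).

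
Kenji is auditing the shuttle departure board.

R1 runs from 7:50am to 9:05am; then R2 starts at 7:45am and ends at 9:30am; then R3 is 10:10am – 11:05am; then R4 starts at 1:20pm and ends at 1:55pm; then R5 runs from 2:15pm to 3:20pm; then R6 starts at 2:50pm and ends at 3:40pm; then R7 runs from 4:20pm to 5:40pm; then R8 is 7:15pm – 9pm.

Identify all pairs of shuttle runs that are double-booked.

R1 & R2, R5 & R6

Sorted by start: R2, R1, R3, R4, R5, R6, R7, R8.
R1 starts before R2 ends → R2 and R1 overlap.
R3 starts after R2 ends; R2 is clear from here.
R3 starts after R1 ends; R1 is clear from here.
R4 starts after R3 ends; R3 is clear from here.
R5 starts after R4 ends; R4 is clear from here.
R6 starts before R5 ends → R5 and R6 overlap.
R7 starts after R5 ends; R5 is clear from here.
R7 starts after R6 ends; R6 is clear from here.
R8 starts after R7 ends.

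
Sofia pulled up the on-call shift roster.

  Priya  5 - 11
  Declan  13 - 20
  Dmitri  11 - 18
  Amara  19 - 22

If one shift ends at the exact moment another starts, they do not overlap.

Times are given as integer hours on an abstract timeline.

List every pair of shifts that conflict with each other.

Amara & Declan, Declan & Dmitri

Sorted by start: Priya, Dmitri, Declan, Amara.
Dmitri starts exactly when Priya ends (back-to-back, no overlap); Priya is clear from here.
Declan starts before Dmitri ends → Dmitri and Declan overlap.
Amara starts after Dmitri ends.
Amara starts before Declan ends → Declan and Amara overlap.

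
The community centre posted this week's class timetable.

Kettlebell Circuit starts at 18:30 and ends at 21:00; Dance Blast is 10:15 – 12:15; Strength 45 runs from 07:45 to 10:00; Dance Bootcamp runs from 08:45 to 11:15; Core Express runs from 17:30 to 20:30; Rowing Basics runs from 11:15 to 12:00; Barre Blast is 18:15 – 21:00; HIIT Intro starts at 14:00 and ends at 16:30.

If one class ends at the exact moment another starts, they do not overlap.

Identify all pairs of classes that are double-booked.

Barre Blast & Core Express, Barre Blast & Kettlebell Circuit, Core Express & Kettlebell Circuit, Dance Blast & Dance Bootcamp, Dance Blast & Rowing Basics, Dance Bootcamp & Strength 45

Sorted by start: Strength 45, Dance Bootcamp, Dance Blast, Rowing Basics, HIIT Intro, Core Express, Barre Blast, Kettlebell Circuit.
Dance Bootcamp starts before Strength 45 ends → Strength 45 and Dance Bootcamp overlap.
Dance Blast starts after Strength 45 ends — done with Strength 45.
Dance Blast starts before Dance Bootcamp ends → Dance Bootcamp and Dance Blast overlap.
Rowing Basics starts exactly when Dance Bootcamp ends (back-to-back, no overlap) — done with Dance Bootcamp.
Rowing Basics starts before Dance Blast ends → Dance Blast and Rowing Basics overlap.
HIIT Intro starts after Dance Blast ends — done with Dance Blast.
HIIT Intro starts after Rowing Basics ends — done with Rowing Basics.
Core Express starts after HIIT Intro ends — done with HIIT Intro.
Barre Blast starts before Core Express ends → Core Express and Barre Blast overlap.
Kettlebell Circuit starts before Core Express ends → Core Express and Kettlebell Circuit overlap.
Kettlebell Circuit starts before Barre Blast ends → Barre Blast and Kettlebell Circuit overlap.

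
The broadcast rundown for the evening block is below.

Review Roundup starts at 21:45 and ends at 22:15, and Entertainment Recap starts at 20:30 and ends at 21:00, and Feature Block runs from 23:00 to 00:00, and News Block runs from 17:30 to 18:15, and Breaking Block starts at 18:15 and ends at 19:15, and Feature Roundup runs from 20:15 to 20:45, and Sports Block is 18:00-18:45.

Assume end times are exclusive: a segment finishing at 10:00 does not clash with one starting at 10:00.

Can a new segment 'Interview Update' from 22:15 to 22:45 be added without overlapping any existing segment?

News Block: ends 18:15 at or before Interview Update starts 22:15 → clear.
Sports Block: ends 18:45 at or before Interview Update starts 22:15 → clear.
Breaking Block: ends 19:15 at or before Interview Update starts 22:15 → clear.
Feature Roundup: ends 20:45 at or before Interview Update starts 22:15 → clear.
Entertainment Recap: ends 21:00 at or before Interview Update starts 22:15 → clear.
Review Roundup: ends 22:15 at or before Interview Update starts 22:15 → clear.
Feature Block: starts 23:00 at or after Interview Update ends 22:45 → clear.

Yes — the slot is free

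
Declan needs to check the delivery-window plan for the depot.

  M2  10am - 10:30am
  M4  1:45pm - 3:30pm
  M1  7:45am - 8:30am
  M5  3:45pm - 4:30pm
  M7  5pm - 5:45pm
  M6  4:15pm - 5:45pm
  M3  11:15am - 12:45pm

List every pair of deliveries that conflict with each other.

Check each pair: they overlap iff neither finishes before the other starts.
Sorted by start: M1, M2, M3, M4, M5, M6, M7.
M2 starts after M1 ends; M1 is clear from here.
M3 starts after M2 ends; M2 is clear from here.
M4 starts after M3 ends; M3 is clear from here.
M5 starts after M4 ends; M4 is clear from here.
M6 starts before M5 ends → M5 and M6 overlap.
M7 starts after M5 ends.
M7 starts before M6 ends → M6 and M7 overlap.

M5 & M6, M6 & M7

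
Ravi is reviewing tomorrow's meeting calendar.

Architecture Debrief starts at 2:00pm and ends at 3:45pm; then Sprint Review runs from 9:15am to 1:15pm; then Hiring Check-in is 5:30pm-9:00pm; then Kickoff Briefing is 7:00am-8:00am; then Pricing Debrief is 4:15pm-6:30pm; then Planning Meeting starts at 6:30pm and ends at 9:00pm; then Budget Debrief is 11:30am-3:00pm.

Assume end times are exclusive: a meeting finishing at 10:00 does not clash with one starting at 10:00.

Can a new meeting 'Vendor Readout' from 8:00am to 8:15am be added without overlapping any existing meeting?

Kickoff Briefing: ends 8:00am at or before Vendor Readout starts 8:00am → clear.
Sprint Review: starts 9:15am at or after Vendor Readout ends 8:15am → clear.
Budget Debrief: starts 11:30am at or after Vendor Readout ends 8:15am → clear.
Architecture Debrief: starts 2:00pm at or after Vendor Readout ends 8:15am → clear.
Pricing Debrief: starts 4:15pm at or after Vendor Readout ends 8:15am → clear.
Hiring Check-in: starts 5:30pm at or after Vendor Readout ends 8:15am → clear.
Planning Meeting: starts 6:30pm at or after Vendor Readout ends 8:15am → clear.

Yes — the slot is free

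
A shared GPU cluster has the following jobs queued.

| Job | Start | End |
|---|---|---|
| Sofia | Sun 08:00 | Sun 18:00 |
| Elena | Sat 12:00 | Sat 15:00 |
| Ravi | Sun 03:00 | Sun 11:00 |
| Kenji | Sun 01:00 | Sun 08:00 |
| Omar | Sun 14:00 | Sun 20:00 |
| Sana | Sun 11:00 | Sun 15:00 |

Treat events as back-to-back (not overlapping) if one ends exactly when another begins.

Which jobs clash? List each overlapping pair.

Kenji & Ravi, Omar & Sana, Omar & Sofia, Ravi & Sofia, Sana & Sofia

Sorted by start: Elena, Kenji, Ravi, Sofia, Sana, Omar.
Kenji starts after Elena ends, so nothing later overlaps Elena either.
Ravi starts before Kenji ends → Kenji and Ravi overlap.
Sofia starts exactly when Kenji ends (back-to-back, no overlap), so nothing later overlaps Kenji either.
Sofia starts before Ravi ends → Ravi and Sofia overlap.
Sana starts exactly when Ravi ends (back-to-back, no overlap), so nothing later overlaps Ravi either.
Sana starts before Sofia ends → Sofia and Sana overlap.
Omar starts before Sofia ends → Sofia and Omar overlap.
Omar starts before Sana ends → Sana and Omar overlap.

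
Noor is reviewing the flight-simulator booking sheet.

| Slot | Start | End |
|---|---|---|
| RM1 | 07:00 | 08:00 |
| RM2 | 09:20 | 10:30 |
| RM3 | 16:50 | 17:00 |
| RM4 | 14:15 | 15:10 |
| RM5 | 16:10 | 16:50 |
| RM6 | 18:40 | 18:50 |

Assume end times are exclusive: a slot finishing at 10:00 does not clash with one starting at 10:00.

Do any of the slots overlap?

Check each pair: they overlap iff neither finishes before the other starts.
Sorted by start: RM1, RM2, RM4, RM5, RM3, RM6.
RM2 starts after RM1 ends; RM1 is clear from here.
RM4 starts after RM2 ends; RM2 is clear from here.
RM5 starts after RM4 ends; RM4 is clear from here.
RM3 starts exactly when RM5 ends (back-to-back, no overlap); RM5 is clear from here.
RM6 starts after RM3 ends.
Every pair is clear; the schedule has no overlaps.

No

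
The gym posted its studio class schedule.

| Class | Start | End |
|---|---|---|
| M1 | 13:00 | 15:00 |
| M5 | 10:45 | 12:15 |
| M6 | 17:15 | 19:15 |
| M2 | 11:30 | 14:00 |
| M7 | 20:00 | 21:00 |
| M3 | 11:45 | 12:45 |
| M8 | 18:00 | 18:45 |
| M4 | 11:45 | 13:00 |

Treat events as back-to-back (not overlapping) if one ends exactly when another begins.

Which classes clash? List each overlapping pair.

M1 & M2, M2 & M3, M2 & M4, M2 & M5, M3 & M4, M3 & M5, M4 & M5, M6 & M8

Two intervals overlap when each starts before the other ends.
Sorted by start: M5, M2, M3, M4, M1, M6, M8, M7.
M2 starts before M5 ends → M5 and M2 overlap.
M3 starts before M5 ends → M5 and M3 overlap.
M4 starts before M5 ends → M5 and M4 overlap.
M1 starts after M5 ends — done with M5.
M3 starts before M2 ends → M2 and M3 overlap.
M4 starts before M2 ends → M2 and M4 overlap.
M1 starts before M2 ends → M2 and M1 overlap.
M6 starts after M2 ends — done with M2.
M4 starts before M3 ends → M3 and M4 overlap.
M1 starts after M3 ends — done with M3.
M1 starts exactly when M4 ends (back-to-back, no overlap) — done with M4.
M6 starts after M1 ends — done with M1.
M8 starts before M6 ends → M6 and M8 overlap.
M7 starts after M6 ends.
M7 starts after M8 ends.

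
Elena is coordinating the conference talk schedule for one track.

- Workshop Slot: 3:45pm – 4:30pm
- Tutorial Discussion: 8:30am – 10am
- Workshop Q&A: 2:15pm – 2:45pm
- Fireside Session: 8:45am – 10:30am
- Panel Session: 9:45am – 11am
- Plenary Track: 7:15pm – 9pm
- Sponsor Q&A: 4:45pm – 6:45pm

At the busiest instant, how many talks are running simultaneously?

3

Sweep the timeline, counting +1 at each start and −1 at each end (ends before starts at a tie):
8:30am start Tutorial Discussion → 1
8:45am start Fireside Session → 2
9:45am start Panel Session → 3
10am end Tutorial Discussion → 2
10:30am end Fireside Session → 1
11am end Panel Session → 0
2:15pm start Workshop Q&A → 1
2:45pm end Workshop Q&A → 0
3:45pm start Workshop Slot → 1
4:30pm end Workshop Slot → 0
4:45pm start Sponsor Q&A → 1
6:45pm end Sponsor Q&A → 0
7:15pm start Plenary Track → 1
9pm end Plenary Track → 0
Peak is 3, at 9:45am (Fireside Session, Panel Session, Tutorial Discussion).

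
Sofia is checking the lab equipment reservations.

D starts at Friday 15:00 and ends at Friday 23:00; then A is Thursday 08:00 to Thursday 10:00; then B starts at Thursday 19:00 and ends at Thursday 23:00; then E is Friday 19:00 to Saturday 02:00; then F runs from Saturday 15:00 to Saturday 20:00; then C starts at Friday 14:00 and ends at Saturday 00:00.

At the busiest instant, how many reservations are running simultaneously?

3

Sweep the timeline, counting +1 at each start and −1 at each end (ends before starts at a tie):
Thursday 08:00 start A → 1
Thursday 10:00 end A → 0
Thursday 19:00 start B → 1
Thursday 23:00 end B → 0
Friday 14:00 start C → 1
Friday 15:00 start D → 2
Friday 19:00 start E → 3
Friday 23:00 end D → 2
Saturday 00:00 end C → 1
Saturday 02:00 end E → 0
Saturday 15:00 start F → 1
Saturday 20:00 end F → 0
Peak is 3, at Friday 19:00 (C, D, E).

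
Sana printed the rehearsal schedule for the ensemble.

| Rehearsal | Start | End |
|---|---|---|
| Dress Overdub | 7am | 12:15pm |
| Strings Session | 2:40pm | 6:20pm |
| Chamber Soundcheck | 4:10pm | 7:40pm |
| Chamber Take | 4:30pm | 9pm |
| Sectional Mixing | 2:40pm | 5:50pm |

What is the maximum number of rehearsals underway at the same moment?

Walk through starts and ends in time order (an end at T is processed before a start at T):
7am start Dress Overdub → 1
12:15pm end Dress Overdub → 0
2:40pm start Sectional Mixing → 1
2:40pm start Strings Session → 2
4:10pm start Chamber Soundcheck → 3
4:30pm start Chamber Take → 4
5:50pm end Sectional Mixing → 3
6:20pm end Strings Session → 2
7:40pm end Chamber Soundcheck → 1
9pm end Chamber Take → 0
Peak is 4, at 4:30pm (Chamber Soundcheck, Chamber Take, Sectional Mixing, Strings Session).

4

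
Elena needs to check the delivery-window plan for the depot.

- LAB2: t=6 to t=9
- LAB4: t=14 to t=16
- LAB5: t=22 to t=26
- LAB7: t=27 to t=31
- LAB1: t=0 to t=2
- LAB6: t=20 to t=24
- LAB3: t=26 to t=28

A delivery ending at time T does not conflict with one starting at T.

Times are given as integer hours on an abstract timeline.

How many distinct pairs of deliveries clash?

2

Check each pair: they overlap iff neither finishes before the other starts.
Sorted by start: LAB1, LAB2, LAB4, LAB6, LAB5, LAB3, LAB7.
LAB2 starts after LAB1 ends — done with LAB1.
LAB4 starts after LAB2 ends — done with LAB2.
LAB6 starts after LAB4 ends — done with LAB4.
LAB5 starts before LAB6 ends → LAB6 and LAB5 overlap.
LAB3 starts after LAB6 ends — done with LAB6.
LAB3 starts exactly when LAB5 ends (back-to-back, no overlap) — done with LAB5.
LAB7 starts before LAB3 ends → LAB3 and LAB7 overlap.
Overlapping pairs: LAB3 & LAB7, LAB5 & LAB6 — 2 in total.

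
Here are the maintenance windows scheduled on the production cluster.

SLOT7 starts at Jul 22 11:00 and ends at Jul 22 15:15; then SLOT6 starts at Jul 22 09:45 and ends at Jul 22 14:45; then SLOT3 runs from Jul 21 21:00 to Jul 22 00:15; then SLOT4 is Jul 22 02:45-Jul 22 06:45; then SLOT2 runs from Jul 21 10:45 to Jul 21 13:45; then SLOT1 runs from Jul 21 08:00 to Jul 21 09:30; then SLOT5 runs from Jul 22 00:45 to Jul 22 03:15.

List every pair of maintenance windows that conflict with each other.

Sorted by start: SLOT1, SLOT2, SLOT3, SLOT5, SLOT4, SLOT6, SLOT7.
SLOT2 starts after SLOT1 ends, so SLOT1 has no further overlaps.
SLOT3 starts after SLOT2 ends, so SLOT2 has no further overlaps.
SLOT5 starts after SLOT3 ends, so SLOT3 has no further overlaps.
SLOT4 starts before SLOT5 ends → SLOT5 and SLOT4 overlap.
SLOT6 starts after SLOT5 ends, so SLOT5 has no further overlaps.
SLOT6 starts after SLOT4 ends, so SLOT4 has no further overlaps.
SLOT7 starts before SLOT6 ends → SLOT6 and SLOT7 overlap.

SLOT4 & SLOT5, SLOT6 & SLOT7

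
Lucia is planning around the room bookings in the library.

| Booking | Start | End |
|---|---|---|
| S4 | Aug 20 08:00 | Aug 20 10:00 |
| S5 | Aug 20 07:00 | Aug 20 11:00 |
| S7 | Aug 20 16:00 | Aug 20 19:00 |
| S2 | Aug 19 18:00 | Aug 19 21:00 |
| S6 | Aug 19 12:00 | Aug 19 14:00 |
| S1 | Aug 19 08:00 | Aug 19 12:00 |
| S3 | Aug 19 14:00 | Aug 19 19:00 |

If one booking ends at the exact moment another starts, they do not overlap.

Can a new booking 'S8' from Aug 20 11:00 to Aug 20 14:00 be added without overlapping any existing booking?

Yes — the slot is free

S1: ends Aug 19 12:00 at or before S8 starts Aug 20 11:00 → clear.
S6: ends Aug 19 14:00 at or before S8 starts Aug 20 11:00 → clear.
S3: ends Aug 19 19:00 at or before S8 starts Aug 20 11:00 → clear.
S2: ends Aug 19 21:00 at or before S8 starts Aug 20 11:00 → clear.
S5: ends Aug 20 11:00 at or before S8 starts Aug 20 11:00 → clear.
S4: ends Aug 20 10:00 at or before S8 starts Aug 20 11:00 → clear.
S7: starts Aug 20 16:00 at or after S8 ends Aug 20 14:00 → clear.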